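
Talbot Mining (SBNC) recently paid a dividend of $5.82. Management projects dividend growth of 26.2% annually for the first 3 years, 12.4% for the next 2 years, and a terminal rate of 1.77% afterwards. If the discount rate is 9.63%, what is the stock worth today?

Three-stage DDM. Project D₁…D_5; terminal Gordon value at t=5 with g = 0.0177; discount at r = 0.0963.
D_1 = 7.3448
D_2 = 9.2692
D_3 = 11.6977
D_4 = 13.1482
D_5 = 14.7786
TV_5 = 15.0402/(0.0963−0.0177) = 191.3511
P₀ = Σ Dₜ/(1+r)ᵗ + TV_5/(1+r)^5 = 162.5569

$162.56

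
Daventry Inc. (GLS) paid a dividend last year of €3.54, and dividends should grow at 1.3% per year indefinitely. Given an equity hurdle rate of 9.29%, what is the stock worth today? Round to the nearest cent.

€44.88

Gordon growth model: P₀ = D₁/(r − g). D₁ = 3.54 × (1 + 0.013) = 3.5860.
P₀ = 3.5860 / (0.0929 − 0.013) = 3.5860 / 0.0799 = 44.8814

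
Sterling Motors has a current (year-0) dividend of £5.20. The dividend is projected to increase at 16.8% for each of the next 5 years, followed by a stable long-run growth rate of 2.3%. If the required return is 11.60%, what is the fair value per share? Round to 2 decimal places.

£101.70

Two-stage DDM. Project D₁…D_5 at 0.168, terminal growth 0.023, discount at r = 0.116.
D_1 = 6.0736
D_2 = 7.0940
D_3 = 8.2858
D_4 = 9.6778
D_5 = 11.3036
Terminal value at t=5: TV = D_6/(r−g) = 11.5636/(0.116−0.023) = 124.3398
P₀ = 6.0736/(1+0.116)^1 + 7.0940/(1+0.116)^2 + 8.2858/(1+0.116)^3 + 9.6778/(1+0.116)^4 + 11.3036/(1+0.116)^5 + 124.3398/(1+0.116)^5 = 101.6955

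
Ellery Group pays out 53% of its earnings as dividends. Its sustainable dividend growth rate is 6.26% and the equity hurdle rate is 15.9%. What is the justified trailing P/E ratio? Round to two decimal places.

5.84

Justified trailing P/E = b(1+g)/(r−g) = 0.53×(1+0.0626)/(0.159−0.0626) = 5.8421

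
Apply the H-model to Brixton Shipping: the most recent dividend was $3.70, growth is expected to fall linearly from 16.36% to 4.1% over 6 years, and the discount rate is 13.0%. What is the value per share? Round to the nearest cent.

H-model: P₀ = D₀[(1+g_L) + H(g_S−g_L)]/(r−g_L), with H = 6/2 = 3.
P₀ = 3.70 × [(1+0.041) + 3×(0.1636−0.041)] / (0.13−0.041)
   = 3.70 × 1.4088 / 0.089 = 58.5681

$58.57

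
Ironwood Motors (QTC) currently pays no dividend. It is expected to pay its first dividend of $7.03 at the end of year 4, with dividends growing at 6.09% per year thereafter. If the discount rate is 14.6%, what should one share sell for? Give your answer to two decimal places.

Deferred-dividend DDM. At t=3 the remaining stream is a growing perpetuity with first payment D_4 = 7.03.
V_3 = D_4/(r−g) = 7.03/(0.146−0.0609) = 82.6087
P₀ = V_3/(1+r)^3 = 82.6087/(1+0.146)^3 = 54.8873

$54.89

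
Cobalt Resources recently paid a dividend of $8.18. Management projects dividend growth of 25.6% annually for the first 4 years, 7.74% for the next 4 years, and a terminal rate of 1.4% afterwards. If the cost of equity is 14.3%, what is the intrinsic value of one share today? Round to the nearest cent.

$156.90

Three-stage DDM. Project D₁…D_8; terminal Gordon value at t=8 with g = 0.014; discount at r = 0.143.
D_1 = 10.2741
D_2 = 12.9042
D_3 = 16.2077
D_4 = 20.3569
D_5 = 21.9325
D_6 = 23.6301
D_7 = 25.4591
D_8 = 27.4296
TV_8 = 27.8136/(0.143−0.014) = 215.6095
P₀ = Σ Dₜ/(1+r)ᵗ + TV_8/(1+r)^8 = 156.9022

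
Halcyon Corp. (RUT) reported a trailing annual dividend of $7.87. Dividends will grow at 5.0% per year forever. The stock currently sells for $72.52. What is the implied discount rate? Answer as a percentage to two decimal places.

Rearranging the constant-growth DDM: r = D₁/P₀ + g.
D₁ = 7.87 × (1 + 0.05) = 8.2635.
r = 8.2635 / 72.52 + 0.05 = 0.11395 + 0.05 = 0.16395

16.39%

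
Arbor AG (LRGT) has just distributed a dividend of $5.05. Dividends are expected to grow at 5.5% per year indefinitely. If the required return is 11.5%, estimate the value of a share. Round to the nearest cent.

$88.80

Gordon growth model: P₀ = D₁/(r − g). D₁ = 5.05 × (1 + 0.055) = 5.3277.
P₀ = 5.3277 / (0.115 − 0.055) = 5.3277 / 0.06 = 88.7958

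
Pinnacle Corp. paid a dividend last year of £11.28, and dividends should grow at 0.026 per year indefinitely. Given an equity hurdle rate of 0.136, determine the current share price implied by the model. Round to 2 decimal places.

£105.21

Gordon growth model: P₀ = D₁/(r − g). D₁ = 11.28 × (1 + 0.026) = 11.5733.
P₀ = 11.5733 / (0.136 − 0.026) = 11.5733 / 0.11 = 105.2116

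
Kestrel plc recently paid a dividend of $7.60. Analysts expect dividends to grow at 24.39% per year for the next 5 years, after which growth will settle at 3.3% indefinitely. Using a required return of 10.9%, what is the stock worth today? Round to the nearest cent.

Two-stage DDM. Project D₁…D_5 at 0.2439, terminal growth 0.033, discount at r = 0.109.
D_1 = 9.4536
D_2 = 11.7594
D_3 = 14.6275
D_4 = 18.1951
D_5 = 22.6329
Terminal value at t=5: TV = D_6/(r−g) = 23.3798/(0.109−0.033) = 307.6293
P₀ = 9.4536/(1+0.109)^1 + 11.7594/(1+0.109)^2 + 14.6275/(1+0.109)^3 + 18.1951/(1+0.109)^4 + 22.6329/(1+0.109)^5 + 307.6293/(1+0.109)^5 = 237.7191

$237.72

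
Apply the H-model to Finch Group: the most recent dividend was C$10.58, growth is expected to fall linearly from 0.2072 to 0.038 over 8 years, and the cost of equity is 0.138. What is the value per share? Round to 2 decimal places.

H-model: P₀ = D₀[(1+g_L) + H(g_S−g_L)]/(r−g_L), with H = 8/2 = 4.
P₀ = 10.58 × [(1+0.038) + 4×(0.2072−0.038)] / (0.138−0.038)
   = 10.58 × 1.7148 / 0.1 = 181.4258

C$181.43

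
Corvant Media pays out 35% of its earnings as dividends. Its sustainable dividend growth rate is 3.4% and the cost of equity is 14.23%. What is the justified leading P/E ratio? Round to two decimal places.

3.23

Justified leading P/E = b/(r−g) = 0.35/(0.1423−0.034) = 3.2318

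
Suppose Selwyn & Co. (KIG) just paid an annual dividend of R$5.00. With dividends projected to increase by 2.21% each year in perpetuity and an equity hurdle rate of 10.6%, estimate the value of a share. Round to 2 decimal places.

R$60.91

Gordon growth model: P₀ = D₁/(r − g). D₁ = 5.00 × (1 + 0.0221) = 5.1105.
P₀ = 5.1105 / (0.106 − 0.0221) = 5.1105 / 0.0839 = 60.9118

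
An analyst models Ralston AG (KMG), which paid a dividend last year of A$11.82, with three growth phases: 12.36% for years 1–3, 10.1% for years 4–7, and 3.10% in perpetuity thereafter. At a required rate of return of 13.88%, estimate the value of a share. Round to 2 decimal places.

Three-stage DDM. Project D₁…D_7; terminal Gordon value at t=7 with g = 0.031; discount at r = 0.1388.
D_1 = 13.2810
D_2 = 14.9225
D_3 = 16.7669
D_4 = 18.4604
D_5 = 20.3248
D_6 = 22.3777
D_7 = 24.6378
TV_7 = 25.4016/(0.1388−0.031) = 235.6361
P₀ = Σ Dₜ/(1+r)ᵗ + TV_7/(1+r)^7 = 171.1542

A$171.15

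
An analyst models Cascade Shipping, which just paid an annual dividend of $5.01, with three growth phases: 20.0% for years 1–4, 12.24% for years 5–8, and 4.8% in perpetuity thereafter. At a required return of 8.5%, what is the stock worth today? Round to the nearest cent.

Three-stage DDM. Project D₁…D_8; terminal Gordon value at t=8 with g = 0.048; discount at r = 0.085.
D_1 = 6.0120
D_2 = 7.2144
D_3 = 8.6573
D_4 = 10.3887
D_5 = 11.6603
D_6 = 13.0875
D_7 = 14.6895
D_8 = 16.4874
TV_8 = 17.2788/(0.085−0.048) = 466.9957
P₀ = Σ Dₜ/(1+r)ᵗ + TV_8/(1+r)^8 = 301.7534

$301.75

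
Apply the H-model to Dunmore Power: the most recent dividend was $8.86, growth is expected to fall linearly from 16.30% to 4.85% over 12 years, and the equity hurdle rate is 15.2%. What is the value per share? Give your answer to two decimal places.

$148.57

H-model: P₀ = D₀[(1+g_L) + H(g_S−g_L)]/(r−g_L), with H = 12/2 = 6.
P₀ = 8.86 × [(1+0.0485) + 6×(0.163−0.0485)] / (0.152−0.0485)
   = 8.86 × 1.7355 / 0.1035 = 148.5655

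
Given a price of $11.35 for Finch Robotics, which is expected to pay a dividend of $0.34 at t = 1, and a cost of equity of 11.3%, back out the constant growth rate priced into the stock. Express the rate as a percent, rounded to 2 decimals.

8.30%

From P₀ = D₁/(r − g), the implied growth is g = r − D₁/P₀.
g = 0.113 − 0.34/11.35 = 0.113 − 0.02996 = 0.08304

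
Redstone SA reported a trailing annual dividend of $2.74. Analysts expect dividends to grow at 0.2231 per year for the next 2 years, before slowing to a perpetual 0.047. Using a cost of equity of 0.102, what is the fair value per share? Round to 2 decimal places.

Two-stage DDM. Project D₁…D_2 at 0.2231, terminal growth 0.047, discount at r = 0.102.
D_1 = 3.3513
D_2 = 4.0990
Terminal value at t=2: TV = D_3/(r−g) = 4.2916/(0.102−0.047) = 78.0294
P₀ = 3.3513/(1+0.102)^1 + 4.0990/(1+0.102)^2 + 78.0294/(1+0.102)^2 = 70.6697

$70.67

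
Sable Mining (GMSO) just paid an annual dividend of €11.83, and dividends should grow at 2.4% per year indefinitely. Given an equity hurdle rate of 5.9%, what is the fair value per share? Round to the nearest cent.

€346.11

Gordon growth model: P₀ = D₁/(r − g). D₁ = 11.83 × (1 + 0.024) = 12.1139.
P₀ = 12.1139 / (0.059 − 0.024) = 12.1139 / 0.035 = 346.1120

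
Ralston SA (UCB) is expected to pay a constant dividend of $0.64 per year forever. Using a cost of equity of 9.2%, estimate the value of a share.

Zero-growth DDM (perpetuity): P₀ = D/r = 0.64 / 0.092 = 6.9565

$6.96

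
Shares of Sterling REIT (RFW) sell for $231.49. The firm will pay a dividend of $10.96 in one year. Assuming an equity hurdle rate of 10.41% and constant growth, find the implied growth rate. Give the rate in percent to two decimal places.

5.68%

From P₀ = D₁/(r − g), the implied growth is g = r − D₁/P₀.
g = 0.1041 − 10.96/231.49 = 0.1041 − 0.04735 = 0.05675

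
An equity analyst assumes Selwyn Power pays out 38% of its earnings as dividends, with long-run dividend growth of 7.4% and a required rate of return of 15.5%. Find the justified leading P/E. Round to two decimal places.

Justified leading P/E = b/(r−g) = 0.38/(0.155−0.074) = 4.6914

4.69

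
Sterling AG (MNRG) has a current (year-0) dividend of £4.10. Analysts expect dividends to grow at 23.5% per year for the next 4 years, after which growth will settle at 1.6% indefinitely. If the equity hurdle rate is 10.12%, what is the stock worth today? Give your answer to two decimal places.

Two-stage DDM. Project D₁…D_4 at 0.235, terminal growth 0.016, discount at r = 0.1012.
D_1 = 5.0635
D_2 = 6.2534
D_3 = 7.7230
D_4 = 9.5379
Terminal value at t=4: TV = D_5/(r−g) = 9.6905/(0.1012−0.016) = 113.7381
P₀ = 5.0635/(1+0.1012)^1 + 6.2534/(1+0.1012)^2 + 7.7230/(1+0.1012)^3 + 9.5379/(1+0.1012)^4 + 113.7381/(1+0.1012)^4 = 99.3712

£99.37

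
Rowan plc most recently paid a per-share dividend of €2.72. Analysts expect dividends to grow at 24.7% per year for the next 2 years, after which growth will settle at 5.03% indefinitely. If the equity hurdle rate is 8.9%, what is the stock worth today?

Two-stage DDM. Project D₁…D_2 at 0.247, terminal growth 0.0503, discount at r = 0.089.
D_1 = 3.3918
D_2 = 4.2296
Terminal value at t=2: TV = D_3/(r−g) = 4.4424/(0.089−0.0503) = 114.7900
P₀ = 3.3918/(1+0.089)^1 + 4.2296/(1+0.089)^2 + 114.7900/(1+0.089)^2 = 103.4752

€103.48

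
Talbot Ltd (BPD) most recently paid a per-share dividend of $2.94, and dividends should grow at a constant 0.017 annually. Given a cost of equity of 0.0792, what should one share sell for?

$48.07

Gordon growth model: P₀ = D₁/(r − g). D₁ = 2.94 × (1 + 0.017) = 2.9900.
P₀ = 2.9900 / (0.0792 − 0.017) = 2.9900 / 0.0622 = 48.0704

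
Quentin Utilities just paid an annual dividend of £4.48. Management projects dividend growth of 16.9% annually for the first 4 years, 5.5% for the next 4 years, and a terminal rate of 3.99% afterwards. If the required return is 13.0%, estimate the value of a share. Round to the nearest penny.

Three-stage DDM. Project D₁…D_8; terminal Gordon value at t=8 with g = 0.0399; discount at r = 0.13.
D_1 = 5.2371
D_2 = 6.1222
D_3 = 7.1568
D_4 = 8.3664
D_5 = 8.8265
D_6 = 9.3120
D_7 = 9.8241
D_8 = 10.3644
TV_8 = 10.7780/(0.13−0.0399) = 119.6224
P₀ = Σ Dₜ/(1+r)ᵗ + TV_8/(1+r)^8 = 81.8556

£81.86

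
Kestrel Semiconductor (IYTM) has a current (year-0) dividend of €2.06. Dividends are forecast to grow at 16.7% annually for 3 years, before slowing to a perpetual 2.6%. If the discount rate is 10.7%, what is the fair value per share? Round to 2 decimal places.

€37.44

Two-stage DDM. Project D₁…D_3 at 0.167, terminal growth 0.026, discount at r = 0.107.
D_1 = 2.4040
D_2 = 2.8055
D_3 = 3.2740
Terminal value at t=3: TV = D_4/(r−g) = 3.3591/(0.107−0.026) = 41.4708
P₀ = 2.4040/(1+0.107)^1 + 2.8055/(1+0.107)^2 + 3.2740/(1+0.107)^3 + 41.4708/(1+0.107)^3 = 37.4447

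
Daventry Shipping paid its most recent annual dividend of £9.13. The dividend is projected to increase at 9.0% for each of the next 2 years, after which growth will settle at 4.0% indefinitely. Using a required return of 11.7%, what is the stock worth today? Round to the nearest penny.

Two-stage DDM. Project D₁…D_2 at 0.09, terminal growth 0.04, discount at r = 0.117.
D_1 = 9.9517
D_2 = 10.8474
Terminal value at t=2: TV = D_3/(r−g) = 11.2812/(0.117−0.04) = 146.5097
P₀ = 9.9517/(1+0.117)^1 + 10.8474/(1+0.117)^2 + 146.5097/(1+0.117)^2 = 135.0281

£135.03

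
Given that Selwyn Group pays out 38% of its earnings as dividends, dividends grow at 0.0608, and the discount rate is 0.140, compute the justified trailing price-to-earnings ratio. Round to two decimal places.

5.09

Justified trailing P/E = b(1+g)/(r−g) = 0.38×(1+0.0608)/(0.14−0.0608) = 5.0897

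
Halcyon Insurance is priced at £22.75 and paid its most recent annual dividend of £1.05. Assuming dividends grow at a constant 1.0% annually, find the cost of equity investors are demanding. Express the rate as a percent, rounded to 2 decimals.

5.66%

Rearranging the constant-growth DDM: r = D₁/P₀ + g.
D₁ = 1.05 × (1 + 0.01) = 1.0605.
r = 1.0605 / 22.75 + 0.01 = 0.04662 + 0.01 = 0.05662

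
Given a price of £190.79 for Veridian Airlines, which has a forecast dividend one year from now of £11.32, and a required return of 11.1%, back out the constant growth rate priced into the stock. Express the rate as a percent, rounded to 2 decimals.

5.17%

From P₀ = D₁/(r − g), the implied growth is g = r − D₁/P₀.
g = 0.111 − 11.32/190.79 = 0.111 − 0.05933 = 0.05167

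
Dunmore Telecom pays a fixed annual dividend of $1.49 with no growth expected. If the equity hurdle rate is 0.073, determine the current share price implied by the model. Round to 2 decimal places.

Zero-growth DDM (perpetuity): P₀ = D/r = 1.49 / 0.073 = 20.4110

$20.41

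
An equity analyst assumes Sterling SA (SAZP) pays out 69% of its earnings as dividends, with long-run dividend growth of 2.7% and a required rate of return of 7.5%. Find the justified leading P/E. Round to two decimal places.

14.38

Justified leading P/E = b/(r−g) = 0.69/(0.075−0.027) = 14.3750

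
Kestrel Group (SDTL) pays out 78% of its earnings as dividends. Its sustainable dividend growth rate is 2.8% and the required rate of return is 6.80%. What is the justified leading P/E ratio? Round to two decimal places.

19.50

Justified leading P/E = b/(r−g) = 0.78/(0.068−0.028) = 19.5000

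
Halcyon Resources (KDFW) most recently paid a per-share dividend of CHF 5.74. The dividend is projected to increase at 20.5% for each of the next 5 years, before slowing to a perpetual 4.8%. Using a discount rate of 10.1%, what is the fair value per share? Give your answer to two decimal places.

CHF 216.17

Two-stage DDM. Project D₁…D_5 at 0.205, terminal growth 0.048, discount at r = 0.101.
D_1 = 6.9167
D_2 = 8.3346
D_3 = 10.0432
D_4 = 12.1021
D_5 = 14.5830
Terminal value at t=5: TV = D_6/(r−g) = 15.2830/(0.101−0.048) = 288.3584
P₀ = 6.9167/(1+0.101)^1 + 8.3346/(1+0.101)^2 + 10.0432/(1+0.101)^3 + 12.1021/(1+0.101)^4 + 14.5830/(1+0.101)^5 + 288.3584/(1+0.101)^5 = 216.1689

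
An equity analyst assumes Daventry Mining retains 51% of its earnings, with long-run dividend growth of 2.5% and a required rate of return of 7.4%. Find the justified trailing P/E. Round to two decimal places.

10.25

Payout ratio b = 1 − 0.51 = 0.49.
Justified trailing P/E = b(1+g)/(r−g) = 0.49×(1+0.025)/(0.074−0.025) = 10.2500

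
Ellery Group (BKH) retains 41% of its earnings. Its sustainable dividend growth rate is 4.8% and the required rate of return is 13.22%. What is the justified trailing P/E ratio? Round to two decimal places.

7.34

Payout ratio b = 1 − 0.41 = 0.59.
Justified trailing P/E = b(1+g)/(r−g) = 0.59×(1+0.048)/(0.1322−0.048) = 7.3435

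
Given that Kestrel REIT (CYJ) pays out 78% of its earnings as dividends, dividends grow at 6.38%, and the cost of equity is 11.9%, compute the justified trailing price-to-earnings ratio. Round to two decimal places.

15.03

Justified trailing P/E = b(1+g)/(r−g) = 0.78×(1+0.0638)/(0.119−0.0638) = 15.0320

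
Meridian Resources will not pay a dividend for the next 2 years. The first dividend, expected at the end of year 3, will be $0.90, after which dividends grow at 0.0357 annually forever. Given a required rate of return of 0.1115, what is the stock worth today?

Deferred-dividend DDM. At t=2 the remaining stream is a growing perpetuity with first payment D_3 = 0.90.
V_2 = D_3/(r−g) = 0.90/(0.1115−0.0357) = 11.8734
P₀ = V_2/(1+r)^2 = 11.8734/(1+0.1115)^2 = 9.6107

$9.61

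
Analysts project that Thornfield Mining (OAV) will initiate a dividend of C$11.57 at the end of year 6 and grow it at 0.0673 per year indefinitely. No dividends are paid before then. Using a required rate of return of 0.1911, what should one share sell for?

C$38.98

Deferred-dividend DDM. At t=5 the remaining stream is a growing perpetuity with first payment D_6 = 11.57.
V_5 = D_6/(r−g) = 11.57/(0.1911−0.0673) = 93.4572
P₀ = V_5/(1+r)^5 = 93.4572/(1+0.1911)^5 = 38.9827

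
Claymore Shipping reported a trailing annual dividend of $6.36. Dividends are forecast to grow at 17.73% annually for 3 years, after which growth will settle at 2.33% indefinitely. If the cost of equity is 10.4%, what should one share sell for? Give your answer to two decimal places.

$119.53

Two-stage DDM. Project D₁…D_3 at 0.1773, terminal growth 0.0233, discount at r = 0.104.
D_1 = 7.4876
D_2 = 8.8152
D_3 = 10.3781
Terminal value at t=3: TV = D_4/(r−g) = 10.6199/(0.104−0.0233) = 131.5976
P₀ = 7.4876/(1+0.104)^1 + 8.8152/(1+0.104)^2 + 10.3781/(1+0.104)^3 + 131.5976/(1+0.104)^3 = 119.5281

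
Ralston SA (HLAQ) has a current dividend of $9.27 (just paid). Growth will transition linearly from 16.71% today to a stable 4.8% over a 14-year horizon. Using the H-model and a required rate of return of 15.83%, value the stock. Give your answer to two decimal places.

$158.14

H-model: P₀ = D₀[(1+g_L) + H(g_S−g_L)]/(r−g_L), with H = 14/2 = 7.
P₀ = 9.27 × [(1+0.048) + 7×(0.1671−0.048)] / (0.1583−0.048)
   = 9.27 × 1.8817 / 0.1103 = 158.1447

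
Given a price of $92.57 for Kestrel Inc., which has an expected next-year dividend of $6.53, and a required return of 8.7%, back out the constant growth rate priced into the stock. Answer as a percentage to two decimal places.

From P₀ = D₁/(r − g), the implied growth is g = r − D₁/P₀.
g = 0.087 − 6.53/92.57 = 0.087 − 0.07054 = 0.01646

1.65%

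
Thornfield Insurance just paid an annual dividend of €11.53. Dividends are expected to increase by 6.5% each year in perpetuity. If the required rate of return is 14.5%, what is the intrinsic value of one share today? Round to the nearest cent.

Gordon growth model: P₀ = D₁/(r − g). D₁ = 11.53 × (1 + 0.065) = 12.2794.
P₀ = 12.2794 / (0.145 − 0.065) = 12.2794 / 0.08 = 153.4931

€153.49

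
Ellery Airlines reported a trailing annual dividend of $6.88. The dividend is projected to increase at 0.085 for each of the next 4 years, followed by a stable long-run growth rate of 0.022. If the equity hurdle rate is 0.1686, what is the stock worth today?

$58.58

Two-stage DDM. Project D₁…D_4 at 0.085, terminal growth 0.022, discount at r = 0.1686.
D_1 = 7.4648
D_2 = 8.0993
D_3 = 8.7877
D_4 = 9.5347
Terminal value at t=4: TV = D_5/(r−g) = 9.7445/(0.1686−0.022) = 66.4698
P₀ = 7.4648/(1+0.1686)^1 + 8.0993/(1+0.1686)^2 + 8.7877/(1+0.1686)^3 + 9.5347/(1+0.1686)^4 + 66.4698/(1+0.1686)^4 = 58.5797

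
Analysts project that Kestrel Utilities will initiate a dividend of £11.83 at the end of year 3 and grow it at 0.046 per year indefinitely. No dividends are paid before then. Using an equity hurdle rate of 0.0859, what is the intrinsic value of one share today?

£251.44

Deferred-dividend DDM. At t=2 the remaining stream is a growing perpetuity with first payment D_3 = 11.83.
V_2 = D_3/(r−g) = 11.83/(0.0859−0.046) = 296.4912
P₀ = V_2/(1+r)^2 = 296.4912/(1+0.0859)^2 = 251.4387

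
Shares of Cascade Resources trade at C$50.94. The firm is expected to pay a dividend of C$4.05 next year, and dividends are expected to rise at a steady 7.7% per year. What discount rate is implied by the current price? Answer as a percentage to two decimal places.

15.65%

Rearranging the constant-growth DDM: r = D₁/P₀ + g.
r = 4.0500 / 50.94 + 0.077 = 0.07951 + 0.077 = 0.15651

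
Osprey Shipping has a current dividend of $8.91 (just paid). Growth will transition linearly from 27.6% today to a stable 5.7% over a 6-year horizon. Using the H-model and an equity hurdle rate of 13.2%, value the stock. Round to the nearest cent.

$203.62

H-model: P₀ = D₀[(1+g_L) + H(g_S−g_L)]/(r−g_L), with H = 6/2 = 3.
P₀ = 8.91 × [(1+0.057) + 3×(0.276−0.057)] / (0.132−0.057)
   = 8.91 × 1.7140 / 0.075 = 203.6232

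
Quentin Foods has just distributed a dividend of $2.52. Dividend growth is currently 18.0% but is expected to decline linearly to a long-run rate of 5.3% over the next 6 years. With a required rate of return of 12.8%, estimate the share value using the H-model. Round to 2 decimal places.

H-model: P₀ = D₀[(1+g_L) + H(g_S−g_L)]/(r−g_L), with H = 6/2 = 3.
P₀ = 2.52 × [(1+0.053) + 3×(0.18−0.053)] / (0.128−0.053)
   = 2.52 × 1.4340 / 0.075 = 48.1824

$48.18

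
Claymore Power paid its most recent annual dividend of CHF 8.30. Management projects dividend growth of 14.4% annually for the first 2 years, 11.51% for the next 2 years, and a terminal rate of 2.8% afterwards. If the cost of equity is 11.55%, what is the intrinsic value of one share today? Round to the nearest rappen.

CHF 137.18

Three-stage DDM. Project D₁…D_4; terminal Gordon value at t=4 with g = 0.028; discount at r = 0.1155.
D_1 = 9.4952
D_2 = 10.8625
D_3 = 12.1128
D_4 = 13.5070
TV_4 = 13.8852/(0.1155−0.028) = 158.6875
P₀ = Σ Dₜ/(1+r)ᵗ + TV_4/(1+r)^4 = 137.1773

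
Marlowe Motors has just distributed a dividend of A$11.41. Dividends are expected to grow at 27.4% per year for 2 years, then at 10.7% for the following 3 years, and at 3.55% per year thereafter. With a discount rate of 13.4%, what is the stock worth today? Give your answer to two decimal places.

Three-stage DDM. Project D₁…D_5; terminal Gordon value at t=5 with g = 0.0355; discount at r = 0.134.
D_1 = 14.5363
D_2 = 18.5193
D_3 = 20.5009
D_4 = 22.6945
D_5 = 25.1228
TV_5 = 26.0146/(0.134−0.0355) = 264.1078
P₀ = Σ Dₜ/(1+r)ᵗ + TV_5/(1+r)^5 = 209.2353

A$209.24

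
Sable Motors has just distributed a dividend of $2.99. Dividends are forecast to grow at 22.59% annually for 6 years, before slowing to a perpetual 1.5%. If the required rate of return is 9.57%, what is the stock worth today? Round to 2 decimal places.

Two-stage DDM. Project D₁…D_6 at 0.2259, terminal growth 0.015, discount at r = 0.0957.
D_1 = 3.6654
D_2 = 4.4935
D_3 = 5.5085
D_4 = 6.7529
D_5 = 8.2784
D_6 = 10.1485
Terminal value at t=6: TV = D_7/(r−g) = 10.3007/(0.0957−0.015) = 127.6421
P₀ = 3.6654/(1+0.0957)^1 + 4.4935/(1+0.0957)^2 + 5.5085/(1+0.0957)^3 + 6.7529/(1+0.0957)^4 + 8.2784/(1+0.0957)^5 + 10.1485/(1+0.0957)^6 + 127.6421/(1+0.0957)^6 = 100.8314

$100.83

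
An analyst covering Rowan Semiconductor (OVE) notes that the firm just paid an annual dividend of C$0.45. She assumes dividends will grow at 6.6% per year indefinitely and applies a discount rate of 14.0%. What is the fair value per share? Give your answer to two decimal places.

C$6.48

Gordon growth model: P₀ = D₁/(r − g). D₁ = 0.45 × (1 + 0.066) = 0.4797.
P₀ = 0.4797 / (0.14 − 0.066) = 0.4797 / 0.074 = 6.4824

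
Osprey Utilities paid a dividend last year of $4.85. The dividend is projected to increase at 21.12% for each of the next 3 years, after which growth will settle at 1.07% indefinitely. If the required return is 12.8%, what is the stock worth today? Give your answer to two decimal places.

$68.54

Two-stage DDM. Project D₁…D_3 at 0.2112, terminal growth 0.0107, discount at r = 0.128.
D_1 = 5.8743
D_2 = 7.1150
D_3 = 8.6177
Terminal value at t=3: TV = D_4/(r−g) = 8.7099/(0.128−0.0107) = 74.2529
P₀ = 5.8743/(1+0.128)^1 + 7.1150/(1+0.128)^2 + 8.6177/(1+0.128)^3 + 74.2529/(1+0.128)^3 = 68.5391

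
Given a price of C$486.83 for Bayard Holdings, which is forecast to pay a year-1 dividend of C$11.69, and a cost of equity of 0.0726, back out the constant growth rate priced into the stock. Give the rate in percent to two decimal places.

4.86%

From P₀ = D₁/(r − g), the implied growth is g = r − D₁/P₀.
g = 0.0726 − 11.69/486.83 = 0.0726 − 0.02401 = 0.04859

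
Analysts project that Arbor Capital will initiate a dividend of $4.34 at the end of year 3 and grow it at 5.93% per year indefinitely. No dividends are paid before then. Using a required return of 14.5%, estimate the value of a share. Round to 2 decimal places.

Deferred-dividend DDM. At t=2 the remaining stream is a growing perpetuity with first payment D_3 = 4.34.
V_2 = D_3/(r−g) = 4.34/(0.145−0.0593) = 50.6418
P₀ = V_2/(1+r)^2 = 50.6418/(1+0.145)^2 = 38.6276

$38.63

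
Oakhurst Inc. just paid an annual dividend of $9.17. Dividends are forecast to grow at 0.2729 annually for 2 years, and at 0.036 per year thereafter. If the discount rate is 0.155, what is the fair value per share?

Two-stage DDM. Project D₁…D_2 at 0.2729, terminal growth 0.036, discount at r = 0.155.
D_1 = 11.6725
D_2 = 14.8579
Terminal value at t=2: TV = D_3/(r−g) = 15.3928/(0.155−0.036) = 129.3513
P₀ = 11.6725/(1+0.155)^1 + 14.8579/(1+0.155)^2 + 129.3513/(1+0.155)^2 = 118.2069

$118.21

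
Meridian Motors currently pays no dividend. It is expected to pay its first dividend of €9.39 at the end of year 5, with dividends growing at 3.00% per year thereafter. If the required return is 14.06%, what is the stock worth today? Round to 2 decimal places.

€50.16

Deferred-dividend DDM. At t=4 the remaining stream is a growing perpetuity with first payment D_5 = 9.39.
V_4 = D_5/(r−g) = 9.39/(0.1406−0.03) = 84.9005
P₀ = V_4/(1+r)^4 = 84.9005/(1+0.1406)^4 = 50.1622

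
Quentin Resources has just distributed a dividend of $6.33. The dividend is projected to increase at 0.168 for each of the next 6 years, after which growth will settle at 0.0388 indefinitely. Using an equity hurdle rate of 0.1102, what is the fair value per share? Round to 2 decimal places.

$170.41

Two-stage DDM. Project D₁…D_6 at 0.168, terminal growth 0.0388, discount at r = 0.1102.
D_1 = 7.3934
D_2 = 8.6355
D_3 = 10.0863
D_4 = 11.7808
D_5 = 13.7600
D_6 = 16.0717
Terminal value at t=6: TV = D_7/(r−g) = 16.6952/(0.1102−0.0388) = 233.8269
P₀ = 7.3934/(1+0.1102)^1 + 8.6355/(1+0.1102)^2 + 10.0863/(1+0.1102)^3 + 11.7808/(1+0.1102)^4 + 13.7600/(1+0.1102)^5 + 16.0717/(1+0.1102)^6 + 233.8269/(1+0.1102)^6 = 170.4118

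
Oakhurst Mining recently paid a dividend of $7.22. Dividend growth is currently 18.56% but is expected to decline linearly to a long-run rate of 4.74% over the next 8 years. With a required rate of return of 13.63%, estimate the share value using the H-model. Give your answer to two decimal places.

H-model: P₀ = D₀[(1+g_L) + H(g_S−g_L)]/(r−g_L), with H = 8/2 = 4.
P₀ = 7.22 × [(1+0.0474) + 4×(0.1856−0.0474)] / (0.1363−0.0474)
   = 7.22 × 1.6002 / 0.0889 = 129.9600

$129.96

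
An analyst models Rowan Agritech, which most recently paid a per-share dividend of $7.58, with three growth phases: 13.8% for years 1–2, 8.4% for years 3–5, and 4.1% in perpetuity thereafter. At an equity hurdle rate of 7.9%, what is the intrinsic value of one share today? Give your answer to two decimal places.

Three-stage DDM. Project D₁…D_5; terminal Gordon value at t=5 with g = 0.041; discount at r = 0.079.
D_1 = 8.6260
D_2 = 9.8164
D_3 = 10.6410
D_4 = 11.5349
D_5 = 12.5038
TV_5 = 13.0164/(0.079−0.041) = 342.5380
P₀ = Σ Dₜ/(1+r)ᵗ + TV_5/(1+r)^5 = 276.1640

$276.16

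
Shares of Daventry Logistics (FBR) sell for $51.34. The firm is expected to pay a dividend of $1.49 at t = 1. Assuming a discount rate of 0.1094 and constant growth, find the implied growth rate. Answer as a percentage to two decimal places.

8.04%

From P₀ = D₁/(r − g), the implied growth is g = r − D₁/P₀.
g = 0.1094 − 1.49/51.34 = 0.1094 − 0.02902 = 0.08038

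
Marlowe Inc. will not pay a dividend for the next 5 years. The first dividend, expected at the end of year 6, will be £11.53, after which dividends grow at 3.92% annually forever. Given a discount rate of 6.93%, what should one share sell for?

Deferred-dividend DDM. At t=5 the remaining stream is a growing perpetuity with first payment D_6 = 11.53.
V_5 = D_6/(r−g) = 11.53/(0.0693−0.0392) = 383.0565
P₀ = V_5/(1+r)^5 = 383.0565/(1+0.0693)^5 = 274.0091

£274.01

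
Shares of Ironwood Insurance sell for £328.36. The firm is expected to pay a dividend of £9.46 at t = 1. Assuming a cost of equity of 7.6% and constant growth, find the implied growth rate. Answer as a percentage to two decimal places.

From P₀ = D₁/(r − g), the implied growth is g = r − D₁/P₀.
g = 0.076 − 9.46/328.36 = 0.076 − 0.02881 = 0.04719

4.72%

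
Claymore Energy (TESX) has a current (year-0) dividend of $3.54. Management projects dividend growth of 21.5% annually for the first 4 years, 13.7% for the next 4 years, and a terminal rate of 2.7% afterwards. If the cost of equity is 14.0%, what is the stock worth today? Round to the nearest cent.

Three-stage DDM. Project D₁…D_8; terminal Gordon value at t=8 with g = 0.027; discount at r = 0.14.
D_1 = 4.3011
D_2 = 5.2258
D_3 = 6.3494
D_4 = 7.7145
D_5 = 8.7714
D_6 = 9.9731
D_7 = 11.3394
D_8 = 12.8929
TV_8 = 13.2410/(0.14−0.027) = 117.1770
P₀ = Σ Dₜ/(1+r)ᵗ + TV_8/(1+r)^8 = 75.8753

$75.88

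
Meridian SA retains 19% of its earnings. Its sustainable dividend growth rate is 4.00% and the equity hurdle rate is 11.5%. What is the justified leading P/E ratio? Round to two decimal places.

Payout ratio b = 1 − 0.19 = 0.81.
Justified leading P/E = b/(r−g) = 0.81/(0.115−0.04) = 10.8000

10.80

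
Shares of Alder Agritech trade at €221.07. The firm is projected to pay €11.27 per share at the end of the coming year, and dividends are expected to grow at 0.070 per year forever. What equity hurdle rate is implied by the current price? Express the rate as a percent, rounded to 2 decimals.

Rearranging the constant-growth DDM: r = D₁/P₀ + g.
r = 11.2700 / 221.07 + 0.07 = 0.05098 + 0.07 = 0.12098

12.10%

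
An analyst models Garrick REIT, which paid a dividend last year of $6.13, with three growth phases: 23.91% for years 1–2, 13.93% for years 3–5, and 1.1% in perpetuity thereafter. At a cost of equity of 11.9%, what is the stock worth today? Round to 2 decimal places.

Three-stage DDM. Project D₁…D_5; terminal Gordon value at t=5 with g = 0.011; discount at r = 0.119.
D_1 = 7.5957
D_2 = 9.4118
D_3 = 10.7229
D_4 = 12.2166
D_5 = 13.9183
TV_5 = 14.0714/(0.119−0.011) = 130.2911
P₀ = Σ Dₜ/(1+r)ᵗ + TV_5/(1+r)^5 = 111.9434

$111.94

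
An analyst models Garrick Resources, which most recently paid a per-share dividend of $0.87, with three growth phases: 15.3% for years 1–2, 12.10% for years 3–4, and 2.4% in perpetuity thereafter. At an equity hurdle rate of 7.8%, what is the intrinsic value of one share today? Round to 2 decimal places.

$24.45

Three-stage DDM. Project D₁…D_4; terminal Gordon value at t=4 with g = 0.024; discount at r = 0.078.
D_1 = 1.0031
D_2 = 1.1566
D_3 = 1.2965
D_4 = 1.4534
TV_4 = 1.4883/(0.078−0.024) = 27.5610
P₀ = Σ Dₜ/(1+r)ᵗ + TV_4/(1+r)^4 = 24.4459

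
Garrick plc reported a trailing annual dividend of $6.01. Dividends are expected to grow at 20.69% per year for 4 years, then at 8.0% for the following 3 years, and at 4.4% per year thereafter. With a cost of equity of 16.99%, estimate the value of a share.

$87.85

Three-stage DDM. Project D₁…D_7; terminal Gordon value at t=7 with g = 0.044; discount at r = 0.1699.
D_1 = 7.2535
D_2 = 8.7542
D_3 = 10.5655
D_4 = 12.7515
D_5 = 13.7716
D_6 = 14.8733
D_7 = 16.0632
TV_7 = 16.7699/(0.1699−0.044) = 133.2004
P₀ = Σ Dₜ/(1+r)ᵗ + TV_7/(1+r)^7 = 87.8507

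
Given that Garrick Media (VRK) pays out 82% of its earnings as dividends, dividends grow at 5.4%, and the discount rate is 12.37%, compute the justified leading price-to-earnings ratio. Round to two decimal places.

11.76

Justified leading P/E = b/(r−g) = 0.82/(0.1237−0.054) = 11.7647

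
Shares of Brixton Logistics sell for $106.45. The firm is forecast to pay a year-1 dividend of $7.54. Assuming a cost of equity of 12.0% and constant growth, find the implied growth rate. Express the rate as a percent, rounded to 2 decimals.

4.92%

From P₀ = D₁/(r − g), the implied growth is g = r − D₁/P₀.
g = 0.12 − 7.54/106.45 = 0.12 − 0.07083 = 0.04917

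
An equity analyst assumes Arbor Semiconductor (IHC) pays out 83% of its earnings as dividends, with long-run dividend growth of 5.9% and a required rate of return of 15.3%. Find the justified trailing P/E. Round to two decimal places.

9.35

Justified trailing P/E = b(1+g)/(r−g) = 0.83×(1+0.059)/(0.153−0.059) = 9.3507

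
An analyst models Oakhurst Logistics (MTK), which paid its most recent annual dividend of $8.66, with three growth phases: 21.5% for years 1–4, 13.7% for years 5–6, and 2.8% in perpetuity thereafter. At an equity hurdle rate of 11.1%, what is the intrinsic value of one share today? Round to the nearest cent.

Three-stage DDM. Project D₁…D_6; terminal Gordon value at t=6 with g = 0.028; discount at r = 0.111.
D_1 = 10.5219
D_2 = 12.7841
D_3 = 15.5327
D_4 = 18.8722
D_5 = 21.4577
D_6 = 24.3974
TV_6 = 25.0805/(0.111−0.028) = 302.1753
P₀ = Σ Dₜ/(1+r)ᵗ + TV_6/(1+r)^6 = 229.8768

$229.88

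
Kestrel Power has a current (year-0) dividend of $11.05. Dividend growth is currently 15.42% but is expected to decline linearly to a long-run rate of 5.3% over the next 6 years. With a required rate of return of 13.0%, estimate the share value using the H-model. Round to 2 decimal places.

$194.68

H-model: P₀ = D₀[(1+g_L) + H(g_S−g_L)]/(r−g_L), with H = 6/2 = 3.
P₀ = 11.05 × [(1+0.053) + 3×(0.1542−0.053)] / (0.13−0.053)
   = 11.05 × 1.3566 / 0.077 = 194.6809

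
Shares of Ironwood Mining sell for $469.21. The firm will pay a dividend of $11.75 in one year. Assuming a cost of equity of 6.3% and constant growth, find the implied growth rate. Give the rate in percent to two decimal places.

3.80%

From P₀ = D₁/(r − g), the implied growth is g = r − D₁/P₀.
g = 0.063 − 11.75/469.21 = 0.063 − 0.02504 = 0.03796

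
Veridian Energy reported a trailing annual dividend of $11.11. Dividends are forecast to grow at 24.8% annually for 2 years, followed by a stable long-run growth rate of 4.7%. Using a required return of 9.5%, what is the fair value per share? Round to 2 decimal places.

$341.88

Two-stage DDM. Project D₁…D_2 at 0.248, terminal growth 0.047, discount at r = 0.095.
D_1 = 13.8653
D_2 = 17.3039
Terminal value at t=2: TV = D_3/(r−g) = 18.1172/(0.095−0.047) = 377.4407
P₀ = 13.8653/(1+0.095)^1 + 17.3039/(1+0.095)^2 + 377.4407/(1+0.095)^2 = 341.8836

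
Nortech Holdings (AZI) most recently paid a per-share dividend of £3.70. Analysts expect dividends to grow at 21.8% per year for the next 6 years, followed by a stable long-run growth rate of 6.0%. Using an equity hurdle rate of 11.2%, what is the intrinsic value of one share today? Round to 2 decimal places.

£161.15

Two-stage DDM. Project D₁…D_6 at 0.218, terminal growth 0.06, discount at r = 0.112.
D_1 = 4.5066
D_2 = 5.4890
D_3 = 6.6856
D_4 = 8.1431
D_5 = 9.9183
D_6 = 12.0805
Terminal value at t=6: TV = D_7/(r−g) = 12.8053/(0.112−0.06) = 246.2567
P₀ = 4.5066/(1+0.112)^1 + 5.4890/(1+0.112)^2 + 6.6856/(1+0.112)^3 + 8.1431/(1+0.112)^4 + 9.9183/(1+0.112)^5 + 12.0805/(1+0.112)^6 + 246.2567/(1+0.112)^6 = 161.1466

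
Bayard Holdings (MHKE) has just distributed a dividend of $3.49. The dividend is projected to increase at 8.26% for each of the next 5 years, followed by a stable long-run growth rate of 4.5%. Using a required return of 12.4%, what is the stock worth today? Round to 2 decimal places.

$53.88

Two-stage DDM. Project D₁…D_5 at 0.0826, terminal growth 0.045, discount at r = 0.124.
D_1 = 3.7783
D_2 = 4.0904
D_3 = 4.4282
D_4 = 4.7940
D_5 = 5.1900
Terminal value at t=5: TV = D_6/(r−g) = 5.4235/(0.124−0.045) = 68.6522
P₀ = 3.7783/(1+0.124)^1 + 4.0904/(1+0.124)^2 + 4.4282/(1+0.124)^3 + 4.7940/(1+0.124)^4 + 5.1900/(1+0.124)^5 + 68.6522/(1+0.124)^5 = 53.8808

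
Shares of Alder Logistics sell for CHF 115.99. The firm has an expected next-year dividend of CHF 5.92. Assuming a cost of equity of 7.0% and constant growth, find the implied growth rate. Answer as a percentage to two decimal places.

From P₀ = D₁/(r − g), the implied growth is g = r − D₁/P₀.
g = 0.07 − 5.92/115.99 = 0.07 − 0.05104 = 0.01896

1.90%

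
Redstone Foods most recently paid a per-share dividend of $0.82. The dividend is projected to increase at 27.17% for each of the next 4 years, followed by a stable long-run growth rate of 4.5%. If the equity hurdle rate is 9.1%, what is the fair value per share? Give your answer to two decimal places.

$39.27

Two-stage DDM. Project D₁…D_4 at 0.2717, terminal growth 0.045, discount at r = 0.091.
D_1 = 1.0428
D_2 = 1.3261
D_3 = 1.6864
D_4 = 2.1446
Terminal value at t=4: TV = D_5/(r−g) = 2.2411/(0.091−0.045) = 48.7204
P₀ = 1.0428/(1+0.091)^1 + 1.3261/(1+0.091)^2 + 1.6864/(1+0.091)^3 + 2.1446/(1+0.091)^4 + 48.7204/(1+0.091)^4 = 39.2707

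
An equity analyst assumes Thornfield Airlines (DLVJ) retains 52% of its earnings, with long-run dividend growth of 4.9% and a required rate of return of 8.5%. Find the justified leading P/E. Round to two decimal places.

Payout ratio b = 1 − 0.52 = 0.48.
Justified leading P/E = b/(r−g) = 0.48/(0.085−0.049) = 13.3333

13.33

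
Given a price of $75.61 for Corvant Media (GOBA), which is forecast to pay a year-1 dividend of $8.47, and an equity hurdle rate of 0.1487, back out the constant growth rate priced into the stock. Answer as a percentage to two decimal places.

From P₀ = D₁/(r − g), the implied growth is g = r − D₁/P₀.
g = 0.1487 − 8.47/75.61 = 0.1487 − 0.11202 = 0.03668

3.67%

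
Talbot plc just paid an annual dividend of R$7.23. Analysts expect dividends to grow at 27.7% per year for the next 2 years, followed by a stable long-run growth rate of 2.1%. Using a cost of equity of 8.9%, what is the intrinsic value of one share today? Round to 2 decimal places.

R$167.69

Two-stage DDM. Project D₁…D_2 at 0.277, terminal growth 0.021, discount at r = 0.089.
D_1 = 9.2327
D_2 = 11.7902
Terminal value at t=2: TV = D_3/(r−g) = 12.0378/(0.089−0.021) = 177.0259
P₀ = 9.2327/(1+0.089)^1 + 11.7902/(1+0.089)^2 + 177.0259/(1+0.089)^2 = 167.6929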